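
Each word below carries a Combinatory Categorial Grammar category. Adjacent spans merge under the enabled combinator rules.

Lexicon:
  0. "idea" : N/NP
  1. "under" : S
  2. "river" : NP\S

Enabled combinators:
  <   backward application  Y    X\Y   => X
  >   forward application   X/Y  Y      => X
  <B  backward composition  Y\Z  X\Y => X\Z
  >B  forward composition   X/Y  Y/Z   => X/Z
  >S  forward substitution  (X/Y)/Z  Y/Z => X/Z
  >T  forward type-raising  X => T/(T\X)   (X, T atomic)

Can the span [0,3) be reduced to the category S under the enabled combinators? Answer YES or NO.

NO

N/NP S NP\S
CKY chart[0,3] = {N, N/(NP\NP), N/(N\N), NP/(NP\N), PP/(PP\N), S/(S\N)}; S ∉ chart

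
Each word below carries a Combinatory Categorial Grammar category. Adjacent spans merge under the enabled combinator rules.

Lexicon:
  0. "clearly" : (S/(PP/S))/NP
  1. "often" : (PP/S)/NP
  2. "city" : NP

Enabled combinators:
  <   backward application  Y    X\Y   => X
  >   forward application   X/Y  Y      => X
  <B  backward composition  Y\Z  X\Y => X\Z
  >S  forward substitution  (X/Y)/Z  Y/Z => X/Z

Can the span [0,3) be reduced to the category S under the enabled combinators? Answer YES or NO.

[0,3] S   >
  [0,2] S/NP   >S
    [0,1] "clearly" : (S/(PP/S))/NP
    [1,2] "often" : (PP/S)/NP
  [2,3] "city" : NP

YES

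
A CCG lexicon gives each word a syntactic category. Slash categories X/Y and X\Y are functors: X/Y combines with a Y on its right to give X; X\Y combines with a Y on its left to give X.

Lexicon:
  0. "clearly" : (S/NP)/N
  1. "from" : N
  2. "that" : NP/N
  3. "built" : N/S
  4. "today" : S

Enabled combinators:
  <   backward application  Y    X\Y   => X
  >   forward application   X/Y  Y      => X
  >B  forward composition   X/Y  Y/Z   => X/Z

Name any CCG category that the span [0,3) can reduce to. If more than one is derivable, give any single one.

[0,5] S   >
  [0,3] S/N   >B
    [0,2] S/NP   >
      [0,1] "clearly" : (S/NP)/N
      [1,2] "from" : N
    [2,3] "that" : NP/N
  [3,5] N   >
    [3,4] "built" : N/S
    [4,5] "today" : S

S/N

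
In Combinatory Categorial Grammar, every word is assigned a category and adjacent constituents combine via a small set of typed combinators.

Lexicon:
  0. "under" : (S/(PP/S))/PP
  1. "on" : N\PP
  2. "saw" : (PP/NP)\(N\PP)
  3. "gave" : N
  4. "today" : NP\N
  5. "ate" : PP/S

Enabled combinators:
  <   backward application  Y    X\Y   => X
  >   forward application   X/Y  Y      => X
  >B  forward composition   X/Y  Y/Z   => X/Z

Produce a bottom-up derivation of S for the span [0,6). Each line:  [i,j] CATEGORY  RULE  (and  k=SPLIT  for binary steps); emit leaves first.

[0,6] S   >
  [0,5] S/(PP/S)   >
    [0,1] "under" : (S/(PP/S))/PP
    [1,5] PP   >
      [1,3] PP/NP   <
        [1,2] "on" : N\PP
        [2,3] "saw" : (PP/NP)\(N\PP)
      [3,5] NP   <
        [3,4] "gave" : N
        [4,5] "today" : NP\N
  [5,6] "ate" : PP/S

[0,1] (S/(PP/S))/PP  lex  "under"
[1,2] N\PP  lex  "on"
[2,3] (PP/NP)\(N\PP)  lex  "saw"
[1,3] PP/NP  <  k=2
[3,4] N  lex  "gave"
[4,5] NP\N  lex  "today"
[3,5] NP  <  k=4
[1,5] PP  >  k=3
[0,5] S/(PP/S)  >  k=1
[5,6] PP/S  lex  "ate"
[0,6] S  >  k=5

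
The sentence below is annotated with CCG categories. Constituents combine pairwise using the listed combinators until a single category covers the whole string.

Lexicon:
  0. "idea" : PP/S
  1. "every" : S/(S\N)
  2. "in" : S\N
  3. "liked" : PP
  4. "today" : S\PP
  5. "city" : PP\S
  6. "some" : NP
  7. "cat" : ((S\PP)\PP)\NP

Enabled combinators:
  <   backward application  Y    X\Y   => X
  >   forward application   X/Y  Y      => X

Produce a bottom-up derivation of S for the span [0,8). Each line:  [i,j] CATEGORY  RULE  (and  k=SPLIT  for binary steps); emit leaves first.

[0,8] S   <
  [0,3] PP   >
    [0,1] "idea" : PP/S
    [1,3] S   >
      [1,2] "every" : S/(S\N)
      [2,3] "in" : S\N
  [3,8] S\PP   <
    [3,6] PP   <
      [3,5] S   <
        [3,4] "liked" : PP
        [4,5] "today" : S\PP
      [5,6] "city" : PP\S
    [6,8] (S\PP)\PP   <
      [6,7] "some" : NP
      [7,8] "cat" : ((S\PP)\PP)\NP

[0,1] PP/S  lex  "idea"
[1,2] S/(S\N)  lex  "every"
[2,3] S\N  lex  "in"
[1,3] S  >  k=2
[0,3] PP  >  k=1
[3,4] PP  lex  "liked"
[4,5] S\PP  lex  "today"
[3,5] S  <  k=4
[5,6] PP\S  lex  "city"
[3,6] PP  <  k=5
[6,7] NP  lex  "some"
[7,8] ((S\PP)\PP)\NP  lex  "cat"
[6,8] (S\PP)\PP  <  k=7
[3,8] S\PP  <  k=6
[0,8] S  <  k=3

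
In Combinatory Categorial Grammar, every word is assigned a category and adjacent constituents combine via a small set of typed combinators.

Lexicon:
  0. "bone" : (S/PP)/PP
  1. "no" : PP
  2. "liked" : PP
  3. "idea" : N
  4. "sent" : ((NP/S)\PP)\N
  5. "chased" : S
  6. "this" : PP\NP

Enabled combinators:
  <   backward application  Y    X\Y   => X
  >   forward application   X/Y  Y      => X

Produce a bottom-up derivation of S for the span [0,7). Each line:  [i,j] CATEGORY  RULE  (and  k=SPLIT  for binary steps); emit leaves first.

[0,7] S   >
  [0,2] S/PP   >
    [0,1] "bone" : (S/PP)/PP
    [1,2] "no" : PP
  [2,7] PP   <
    [2,6] NP   >
      [2,5] NP/S   <
        [2,3] "liked" : PP
        [3,5] (NP/S)\PP   <
          [3,4] "idea" : N
          [4,5] "sent" : ((NP/S)\PP)\N
      [5,6] "chased" : S
    [6,7] "this" : PP\NP

[0,1] (S/PP)/PP  lex  "bone"
[1,2] PP  lex  "no"
[0,2] S/PP  >  k=1
[2,3] PP  lex  "liked"
[3,4] N  lex  "idea"
[4,5] ((NP/S)\PP)\N  lex  "sent"
[3,5] (NP/S)\PP  <  k=4
[2,5] NP/S  <  k=3
[5,6] S  lex  "chased"
[2,6] NP  >  k=5
[6,7] PP\NP  lex  "this"
[2,7] PP  <  k=6
[0,7] S  >  k=2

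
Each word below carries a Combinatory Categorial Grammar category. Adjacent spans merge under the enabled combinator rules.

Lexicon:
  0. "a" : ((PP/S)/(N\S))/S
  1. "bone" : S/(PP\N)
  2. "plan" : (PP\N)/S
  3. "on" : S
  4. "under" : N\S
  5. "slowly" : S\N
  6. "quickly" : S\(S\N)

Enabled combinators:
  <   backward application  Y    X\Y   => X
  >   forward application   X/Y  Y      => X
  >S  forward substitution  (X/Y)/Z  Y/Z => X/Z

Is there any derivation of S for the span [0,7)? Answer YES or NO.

((PP/S)/(N\S))/S S/(PP\N) (PP\N)/S S N\S S\N S\(S\N)
CKY chart[0,7] = {PP}; S ∉ chart

NO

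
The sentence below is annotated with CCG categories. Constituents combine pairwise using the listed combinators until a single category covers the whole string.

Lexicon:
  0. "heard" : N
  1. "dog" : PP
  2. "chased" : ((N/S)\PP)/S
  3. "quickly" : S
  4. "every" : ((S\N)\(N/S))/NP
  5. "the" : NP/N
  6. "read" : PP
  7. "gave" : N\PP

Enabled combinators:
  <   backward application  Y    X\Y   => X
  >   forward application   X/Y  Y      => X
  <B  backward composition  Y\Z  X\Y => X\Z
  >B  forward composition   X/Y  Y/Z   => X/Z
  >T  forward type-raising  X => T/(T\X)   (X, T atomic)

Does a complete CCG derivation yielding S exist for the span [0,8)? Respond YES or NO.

[0,8] S   >
  [0,1] S/(S\N)   >T
    [0,1] "heard" : N
  [1,8] S\N   <
    [1,4] N/S   <
      [1,2] "dog" : PP
      [2,4] (N/S)\PP   >
        [2,3] "chased" : ((N/S)\PP)/S
        [3,4] "quickly" : S
    [4,8] (S\N)\(N/S)   >
      [4,5] "every" : ((S\N)\(N/S))/NP
      [5,8] NP   >
        [5,6] "the" : NP/N
        [6,8] N   >
          [6,7] N/(N\PP)   >T
            [6,7] "read" : PP
          [7,8] "gave" : N\PP

YES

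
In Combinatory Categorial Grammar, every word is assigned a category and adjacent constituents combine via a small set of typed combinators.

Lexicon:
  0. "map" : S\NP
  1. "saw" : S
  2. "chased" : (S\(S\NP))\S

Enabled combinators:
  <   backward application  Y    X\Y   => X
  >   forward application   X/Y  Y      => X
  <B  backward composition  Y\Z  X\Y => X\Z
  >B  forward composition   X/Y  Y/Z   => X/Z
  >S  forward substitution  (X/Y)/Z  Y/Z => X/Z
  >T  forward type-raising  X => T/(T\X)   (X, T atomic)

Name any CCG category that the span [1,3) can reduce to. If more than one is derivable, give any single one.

[0,3] S   <
  [0,1] "map" : S\NP
  [1,3] S\(S\NP)   <
    [1,2] "saw" : S
    [2,3] "chased" : (S\(S\NP))\S

S\(S\NP)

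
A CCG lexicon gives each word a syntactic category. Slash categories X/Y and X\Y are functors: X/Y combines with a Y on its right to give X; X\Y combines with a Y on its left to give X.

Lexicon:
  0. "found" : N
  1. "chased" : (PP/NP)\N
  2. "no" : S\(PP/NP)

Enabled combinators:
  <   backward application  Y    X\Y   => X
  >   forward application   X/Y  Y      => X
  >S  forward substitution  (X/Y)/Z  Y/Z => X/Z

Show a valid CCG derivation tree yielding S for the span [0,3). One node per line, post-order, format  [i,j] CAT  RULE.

[0,1] N  lex  "found"
[1,2] (PP/NP)\N  lex  "chased"
[0,2] PP/NP  <  k=1
[2,3] S\(PP/NP)  lex  "no"
[0,3] S  <  k=2

[0,3] S   <
  [0,2] PP/NP   <
    [0,1] "found" : N
    [1,2] "chased" : (PP/NP)\N
  [2,3] "no" : S\(PP/NP)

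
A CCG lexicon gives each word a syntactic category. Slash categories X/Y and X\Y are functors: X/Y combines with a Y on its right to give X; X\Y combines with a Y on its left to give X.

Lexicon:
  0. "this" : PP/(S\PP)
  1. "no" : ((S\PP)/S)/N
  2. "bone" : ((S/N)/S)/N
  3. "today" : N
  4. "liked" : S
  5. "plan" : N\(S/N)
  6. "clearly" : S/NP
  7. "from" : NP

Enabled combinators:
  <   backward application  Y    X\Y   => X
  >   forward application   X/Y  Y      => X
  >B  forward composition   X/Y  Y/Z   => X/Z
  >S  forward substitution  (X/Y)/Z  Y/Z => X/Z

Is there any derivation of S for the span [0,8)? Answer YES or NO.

NO

PP/(S\PP) ((S\PP)/S)/N ((S/N)/S)/N N S N\(S/N) S/NP NP
CKY chart[0,8] = {PP}; S ∉ chart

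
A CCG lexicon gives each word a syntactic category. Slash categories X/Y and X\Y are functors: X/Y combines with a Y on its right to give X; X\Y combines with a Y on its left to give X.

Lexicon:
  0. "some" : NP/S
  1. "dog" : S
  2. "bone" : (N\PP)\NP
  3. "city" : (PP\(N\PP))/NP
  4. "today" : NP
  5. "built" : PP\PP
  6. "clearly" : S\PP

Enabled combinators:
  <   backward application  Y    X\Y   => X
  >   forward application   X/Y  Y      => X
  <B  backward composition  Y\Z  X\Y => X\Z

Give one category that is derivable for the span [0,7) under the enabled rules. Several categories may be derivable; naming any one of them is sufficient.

S

[0,7] S   <
  [0,5] PP   <
    [0,2] NP   >
      [0,1] "some" : NP/S
      [1,2] "dog" : S
    [2,5] PP\NP   <B
      [2,3] "bone" : (N\PP)\NP
      [3,5] PP\(N\PP)   >
        [3,4] "city" : (PP\(N\PP))/NP
        [4,5] "today" : NP
  [5,7] S\PP   <B
    [5,6] "built" : PP\PP
    [6,7] "clearly" : S\PP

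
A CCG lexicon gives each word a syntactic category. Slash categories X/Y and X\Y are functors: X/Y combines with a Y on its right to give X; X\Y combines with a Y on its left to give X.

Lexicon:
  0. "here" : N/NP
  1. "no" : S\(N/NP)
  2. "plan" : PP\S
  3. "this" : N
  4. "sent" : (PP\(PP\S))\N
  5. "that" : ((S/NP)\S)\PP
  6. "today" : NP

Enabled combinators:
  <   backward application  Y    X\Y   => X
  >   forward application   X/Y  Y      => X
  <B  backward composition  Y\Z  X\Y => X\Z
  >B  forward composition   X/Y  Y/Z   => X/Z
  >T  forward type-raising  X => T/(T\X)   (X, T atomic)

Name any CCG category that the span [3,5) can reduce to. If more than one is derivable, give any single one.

PP\(PP\S)

[0,7] S   >
  [0,6] S/NP   <
    [0,2] S   <
      [0,1] "here" : N/NP
      [1,2] "no" : S\(N/NP)
    [2,6] (S/NP)\S   <
      [2,5] PP   <
        [2,3] "plan" : PP\S
        [3,5] PP\(PP\S)   <
          [3,4] "this" : N
          [4,5] "sent" : (PP\(PP\S))\N
      [5,6] "that" : ((S/NP)\S)\PP
  [6,7] "today" : NP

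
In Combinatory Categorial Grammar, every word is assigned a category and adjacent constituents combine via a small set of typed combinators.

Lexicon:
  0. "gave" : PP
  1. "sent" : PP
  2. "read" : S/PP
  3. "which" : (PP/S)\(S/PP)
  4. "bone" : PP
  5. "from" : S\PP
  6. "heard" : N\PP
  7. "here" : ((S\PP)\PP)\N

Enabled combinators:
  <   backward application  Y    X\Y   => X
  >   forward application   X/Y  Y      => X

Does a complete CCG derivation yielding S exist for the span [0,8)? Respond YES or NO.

[0,8] S   <
  [0,1] "gave" : PP
  [1,8] S\PP   <
    [1,2] "sent" : PP
    [2,8] (S\PP)\PP   <
      [2,7] N   <
        [2,6] PP   >
          [2,4] PP/S   <
            [2,3] "read" : S/PP
            [3,4] "which" : (PP/S)\(S/PP)
          [4,6] S   <
            [4,5] "bone" : PP
            [5,6] "from" : S\PP
        [6,7] "heard" : N\PP
      [7,8] "here" : ((S\PP)\PP)\N

YES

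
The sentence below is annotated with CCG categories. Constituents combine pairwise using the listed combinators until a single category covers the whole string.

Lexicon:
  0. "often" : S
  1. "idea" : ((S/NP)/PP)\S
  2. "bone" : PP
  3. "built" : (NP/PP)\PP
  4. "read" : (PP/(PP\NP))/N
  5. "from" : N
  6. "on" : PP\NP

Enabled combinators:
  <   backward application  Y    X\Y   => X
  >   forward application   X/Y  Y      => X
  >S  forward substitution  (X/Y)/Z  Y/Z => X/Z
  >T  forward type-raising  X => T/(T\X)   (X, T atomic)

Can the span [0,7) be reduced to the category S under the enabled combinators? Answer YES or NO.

[0,7] S   >
  [0,4] S/PP   >S
    [0,2] (S/NP)/PP   <
      [0,1] "often" : S
      [1,2] "idea" : ((S/NP)/PP)\S
    [2,4] NP/PP   <
      [2,3] "bone" : PP
      [3,4] "built" : (NP/PP)\PP
  [4,7] PP   >
    [4,6] PP/(PP\NP)   >
      [4,5] "read" : (PP/(PP\NP))/N
      [5,6] "from" : N
    [6,7] "on" : PP\NP

YES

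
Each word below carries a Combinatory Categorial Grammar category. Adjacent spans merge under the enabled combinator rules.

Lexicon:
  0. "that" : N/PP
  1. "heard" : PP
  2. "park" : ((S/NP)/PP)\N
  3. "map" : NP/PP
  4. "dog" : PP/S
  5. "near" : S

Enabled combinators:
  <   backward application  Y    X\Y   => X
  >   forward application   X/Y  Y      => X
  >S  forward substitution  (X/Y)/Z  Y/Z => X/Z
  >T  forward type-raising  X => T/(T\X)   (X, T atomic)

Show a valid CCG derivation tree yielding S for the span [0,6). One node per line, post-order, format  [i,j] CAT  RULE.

[0,1] N/PP  lex  "that"
[1,2] PP  lex  "heard"
[0,2] N  >  k=1
[2,3] ((S/NP)/PP)\N  lex  "park"
[0,3] (S/NP)/PP  <  k=2
[3,4] NP/PP  lex  "map"
[0,4] S/PP  >S  k=3
[4,5] PP/S  lex  "dog"
[5,6] S  lex  "near"
[4,6] PP  >  k=5
[0,6] S  >  k=4

[0,6] S   >
  [0,4] S/PP   >S
    [0,3] (S/NP)/PP   <
      [0,2] N   >
        [0,1] "that" : N/PP
        [1,2] "heard" : PP
      [2,3] "park" : ((S/NP)/PP)\N
    [3,4] "map" : NP/PP
  [4,6] PP   >
    [4,5] "dog" : PP/S
    [5,6] "near" : S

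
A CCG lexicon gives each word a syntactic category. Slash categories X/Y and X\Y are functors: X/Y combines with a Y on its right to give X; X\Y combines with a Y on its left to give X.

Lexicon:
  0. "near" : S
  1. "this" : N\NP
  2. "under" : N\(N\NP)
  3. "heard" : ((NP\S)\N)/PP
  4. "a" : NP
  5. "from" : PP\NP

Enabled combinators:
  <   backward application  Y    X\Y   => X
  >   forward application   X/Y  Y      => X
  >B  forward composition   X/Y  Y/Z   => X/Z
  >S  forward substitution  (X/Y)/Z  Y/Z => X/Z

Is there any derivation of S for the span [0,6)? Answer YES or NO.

S N\NP N\(N\NP) ((NP\S)\N)/PP NP PP\NP
CKY chart[0,6] = {NP}; S ∉ chart

NO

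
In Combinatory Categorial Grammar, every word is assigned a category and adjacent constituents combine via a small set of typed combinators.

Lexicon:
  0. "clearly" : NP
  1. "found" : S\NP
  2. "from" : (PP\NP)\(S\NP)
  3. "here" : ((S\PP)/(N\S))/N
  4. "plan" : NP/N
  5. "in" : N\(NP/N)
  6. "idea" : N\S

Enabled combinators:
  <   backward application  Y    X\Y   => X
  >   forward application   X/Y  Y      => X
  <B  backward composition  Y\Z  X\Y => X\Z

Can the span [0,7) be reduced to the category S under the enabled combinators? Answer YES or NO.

[0,7] S   <
  [0,3] PP   <
    [0,1] "clearly" : NP
    [1,3] PP\NP   <
      [1,2] "found" : S\NP
      [2,3] "from" : (PP\NP)\(S\NP)
  [3,7] S\PP   >
    [3,6] (S\PP)/(N\S)   >
      [3,4] "here" : ((S\PP)/(N\S))/N
      [4,6] N   <
        [4,5] "plan" : NP/N
        [5,6] "in" : N\(NP/N)
    [6,7] "idea" : N\S

YES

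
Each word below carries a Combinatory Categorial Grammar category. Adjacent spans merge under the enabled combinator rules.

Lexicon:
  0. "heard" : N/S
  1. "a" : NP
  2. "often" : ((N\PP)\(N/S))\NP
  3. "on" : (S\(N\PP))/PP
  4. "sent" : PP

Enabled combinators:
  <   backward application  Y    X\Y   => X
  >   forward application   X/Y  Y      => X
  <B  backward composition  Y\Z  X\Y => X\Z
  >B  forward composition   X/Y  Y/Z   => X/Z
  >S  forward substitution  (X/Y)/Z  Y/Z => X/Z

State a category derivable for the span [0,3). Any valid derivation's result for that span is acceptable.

[0,5] S   <
  [0,3] N\PP   <
    [0,1] "heard" : N/S
    [1,3] (N\PP)\(N/S)   <
      [1,2] "a" : NP
      [2,3] "often" : ((N\PP)\(N/S))\NP
  [3,5] S\(N\PP)   >
    [3,4] "on" : (S\(N\PP))/PP
    [4,5] "sent" : PP

N\PP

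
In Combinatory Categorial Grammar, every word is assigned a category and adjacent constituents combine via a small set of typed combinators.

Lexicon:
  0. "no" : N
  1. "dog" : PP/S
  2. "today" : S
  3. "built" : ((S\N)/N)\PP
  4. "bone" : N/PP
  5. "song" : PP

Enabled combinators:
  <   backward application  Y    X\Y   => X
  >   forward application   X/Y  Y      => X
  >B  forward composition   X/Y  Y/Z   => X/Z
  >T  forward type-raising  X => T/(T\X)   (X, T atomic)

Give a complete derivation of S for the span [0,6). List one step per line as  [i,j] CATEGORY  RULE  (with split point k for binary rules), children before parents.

[0,1] N  lex  "no"
[0,1] S/(S\N)  >T
[1,2] PP/S  lex  "dog"
[2,3] S  lex  "today"
[1,3] PP  >  k=2
[3,4] ((S\N)/N)\PP  lex  "built"
[1,4] (S\N)/N  <  k=3
[4,5] N/PP  lex  "bone"
[5,6] PP  lex  "song"
[4,6] N  >  k=5
[1,6] S\N  >  k=4
[0,6] S  >  k=1

[0,6] S   >
  [0,1] S/(S\N)   >T
    [0,1] "no" : N
  [1,6] S\N   >
    [1,4] (S\N)/N   <
      [1,3] PP   >
        [1,2] "dog" : PP/S
        [2,3] "today" : S
      [3,4] "built" : ((S\N)/N)\PP
    [4,6] N   >
      [4,5] "bone" : N/PP
      [5,6] "song" : PP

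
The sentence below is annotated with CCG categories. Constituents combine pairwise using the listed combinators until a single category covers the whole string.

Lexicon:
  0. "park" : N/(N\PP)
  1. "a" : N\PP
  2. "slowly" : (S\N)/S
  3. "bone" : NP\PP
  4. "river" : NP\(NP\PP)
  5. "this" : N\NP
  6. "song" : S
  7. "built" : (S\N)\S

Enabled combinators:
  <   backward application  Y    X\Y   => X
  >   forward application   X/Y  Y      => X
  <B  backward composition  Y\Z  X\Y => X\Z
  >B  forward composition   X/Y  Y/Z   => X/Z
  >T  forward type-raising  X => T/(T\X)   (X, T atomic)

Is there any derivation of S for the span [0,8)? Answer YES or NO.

YES

[0,8] S   <
  [0,2] N   >
    [0,1] "park" : N/(N\PP)
    [1,2] "a" : N\PP
  [2,8] S\N   >
    [2,3] "slowly" : (S\N)/S
    [3,8] S   <
      [3,6] N   <
        [3,5] NP   <
          [3,4] "bone" : NP\PP
          [4,5] "river" : NP\(NP\PP)
        [5,6] "this" : N\NP
      [6,8] S\N   <
        [6,7] "song" : S
        [7,8] "built" : (S\N)\S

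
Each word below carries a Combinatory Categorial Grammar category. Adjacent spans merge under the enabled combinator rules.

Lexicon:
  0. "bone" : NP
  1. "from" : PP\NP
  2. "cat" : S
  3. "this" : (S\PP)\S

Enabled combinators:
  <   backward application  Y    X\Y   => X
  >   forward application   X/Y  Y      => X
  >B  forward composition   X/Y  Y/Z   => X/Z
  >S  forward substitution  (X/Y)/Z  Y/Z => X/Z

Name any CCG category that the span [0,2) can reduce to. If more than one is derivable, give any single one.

PP

[0,4] S   <
  [0,2] PP   <
    [0,1] "bone" : NP
    [1,2] "from" : PP\NP
  [2,4] S\PP   <
    [2,3] "cat" : S
    [3,4] "this" : (S\PP)\S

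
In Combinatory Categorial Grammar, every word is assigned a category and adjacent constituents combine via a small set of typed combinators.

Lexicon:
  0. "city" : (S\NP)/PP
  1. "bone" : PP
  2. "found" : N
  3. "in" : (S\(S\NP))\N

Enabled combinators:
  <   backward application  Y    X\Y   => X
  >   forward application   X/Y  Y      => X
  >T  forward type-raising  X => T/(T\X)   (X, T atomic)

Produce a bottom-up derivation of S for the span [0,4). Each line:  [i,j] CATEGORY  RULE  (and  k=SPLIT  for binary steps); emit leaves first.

[0,4] S   <
  [0,2] S\NP   >
    [0,1] "city" : (S\NP)/PP
    [1,2] "bone" : PP
  [2,4] S\(S\NP)   <
    [2,3] "found" : N
    [3,4] "in" : (S\(S\NP))\N

[0,1] (S\NP)/PP  lex  "city"
[1,2] PP  lex  "bone"
[0,2] S\NP  >  k=1
[2,3] N  lex  "found"
[3,4] (S\(S\NP))\N  lex  "in"
[2,4] S\(S\NP)  <  k=3
[0,4] S  <  k=2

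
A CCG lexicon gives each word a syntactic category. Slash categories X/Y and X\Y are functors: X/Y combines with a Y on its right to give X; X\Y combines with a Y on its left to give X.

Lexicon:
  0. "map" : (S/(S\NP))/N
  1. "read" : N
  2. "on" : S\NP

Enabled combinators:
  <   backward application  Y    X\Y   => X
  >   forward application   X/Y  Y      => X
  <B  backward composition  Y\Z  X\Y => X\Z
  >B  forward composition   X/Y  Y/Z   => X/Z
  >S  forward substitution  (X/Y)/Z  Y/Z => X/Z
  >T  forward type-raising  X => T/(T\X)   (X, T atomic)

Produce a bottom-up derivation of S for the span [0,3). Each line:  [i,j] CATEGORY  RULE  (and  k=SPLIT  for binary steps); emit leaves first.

[0,3] S   >
  [0,2] S/(S\NP)   >
    [0,1] "map" : (S/(S\NP))/N
    [1,2] "read" : N
  [2,3] "on" : S\NP

[0,1] (S/(S\NP))/N  lex  "map"
[1,2] N  lex  "read"
[0,2] S/(S\NP)  >  k=1
[2,3] S\NP  lex  "on"
[0,3] S  >  k=2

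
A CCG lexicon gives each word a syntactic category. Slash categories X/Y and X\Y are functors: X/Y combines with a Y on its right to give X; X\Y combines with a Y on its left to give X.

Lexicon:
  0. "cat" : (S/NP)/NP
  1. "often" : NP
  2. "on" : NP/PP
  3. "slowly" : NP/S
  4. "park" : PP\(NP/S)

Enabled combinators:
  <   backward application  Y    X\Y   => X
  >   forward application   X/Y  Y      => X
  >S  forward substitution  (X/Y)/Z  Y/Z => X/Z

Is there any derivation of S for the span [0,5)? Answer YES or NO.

[0,5] S   >
  [0,2] S/NP   >
    [0,1] "cat" : (S/NP)/NP
    [1,2] "often" : NP
  [2,5] NP   >
    [2,3] "on" : NP/PP
    [3,5] PP   <
      [3,4] "slowly" : NP/S
      [4,5] "park" : PP\(NP/S)

YES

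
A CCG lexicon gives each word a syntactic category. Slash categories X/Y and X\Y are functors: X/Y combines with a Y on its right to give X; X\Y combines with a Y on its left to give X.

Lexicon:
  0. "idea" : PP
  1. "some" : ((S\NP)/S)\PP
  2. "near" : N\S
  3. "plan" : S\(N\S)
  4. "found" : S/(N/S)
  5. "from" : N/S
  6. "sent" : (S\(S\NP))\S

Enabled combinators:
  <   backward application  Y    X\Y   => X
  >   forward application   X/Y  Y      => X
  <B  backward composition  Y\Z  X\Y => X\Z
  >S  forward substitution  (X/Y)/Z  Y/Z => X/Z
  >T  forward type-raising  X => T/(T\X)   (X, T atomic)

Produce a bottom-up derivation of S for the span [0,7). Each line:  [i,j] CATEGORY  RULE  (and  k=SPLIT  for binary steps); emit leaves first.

[0,1] PP  lex  "idea"
[1,2] ((S\NP)/S)\PP  lex  "some"
[0,2] (S\NP)/S  <  k=1
[2,3] N\S  lex  "near"
[3,4] S\(N\S)  lex  "plan"
[2,4] S  <  k=3
[0,4] S\NP  >  k=2
[4,5] S/(N/S)  lex  "found"
[5,6] N/S  lex  "from"
[4,6] S  >  k=5
[6,7] (S\(S\NP))\S  lex  "sent"
[4,7] S\(S\NP)  <  k=6
[0,7] S  <  k=4

[0,7] S   <
  [0,4] S\NP   >
    [0,2] (S\NP)/S   <
      [0,1] "idea" : PP
      [1,2] "some" : ((S\NP)/S)\PP
    [2,4] S   <
      [2,3] "near" : N\S
      [3,4] "plan" : S\(N\S)
  [4,7] S\(S\NP)   <
    [4,6] S   >
      [4,5] "found" : S/(N/S)
      [5,6] "from" : N/S
    [6,7] "sent" : (S\(S\NP))\S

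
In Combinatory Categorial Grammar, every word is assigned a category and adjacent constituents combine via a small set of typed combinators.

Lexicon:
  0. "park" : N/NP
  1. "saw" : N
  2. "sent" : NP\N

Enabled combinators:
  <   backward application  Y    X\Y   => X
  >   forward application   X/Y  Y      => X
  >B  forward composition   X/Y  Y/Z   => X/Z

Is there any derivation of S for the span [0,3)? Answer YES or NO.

NO

N/NP N NP\N
CKY chart[0,3] = {N}; S ∉ chart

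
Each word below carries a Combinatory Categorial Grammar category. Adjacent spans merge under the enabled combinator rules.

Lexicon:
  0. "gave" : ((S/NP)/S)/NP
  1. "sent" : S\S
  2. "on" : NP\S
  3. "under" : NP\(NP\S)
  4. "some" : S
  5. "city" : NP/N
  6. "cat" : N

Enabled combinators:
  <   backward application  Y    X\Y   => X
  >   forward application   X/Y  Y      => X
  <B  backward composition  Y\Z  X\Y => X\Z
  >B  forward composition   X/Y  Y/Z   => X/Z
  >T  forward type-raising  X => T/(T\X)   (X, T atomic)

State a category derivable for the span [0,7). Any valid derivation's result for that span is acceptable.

[0,7] S   >
  [0,5] S/NP   >
    [0,4] (S/NP)/S   >
      [0,1] "gave" : ((S/NP)/S)/NP
      [1,4] NP   <
        [1,3] NP\S   <B
          [1,2] "sent" : S\S
          [2,3] "on" : NP\S
        [3,4] "under" : NP\(NP\S)
    [4,5] "some" : S
  [5,7] NP   >
    [5,6] "city" : NP/N
    [6,7] "cat" : N

S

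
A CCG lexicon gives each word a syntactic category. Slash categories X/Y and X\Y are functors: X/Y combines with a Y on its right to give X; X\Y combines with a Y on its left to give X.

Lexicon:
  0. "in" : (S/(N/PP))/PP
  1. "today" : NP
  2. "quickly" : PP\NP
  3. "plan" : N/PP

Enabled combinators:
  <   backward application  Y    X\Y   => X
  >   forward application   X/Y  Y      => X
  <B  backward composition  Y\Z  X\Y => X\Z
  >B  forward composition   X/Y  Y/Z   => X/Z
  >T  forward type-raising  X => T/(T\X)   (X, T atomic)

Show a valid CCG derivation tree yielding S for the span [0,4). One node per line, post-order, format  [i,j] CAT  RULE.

[0,1] (S/(N/PP))/PP  lex  "in"
[1,2] NP  lex  "today"
[1,2] PP/(PP\NP)  >T
[2,3] PP\NP  lex  "quickly"
[1,3] PP  >  k=2
[0,3] S/(N/PP)  >  k=1
[3,4] N/PP  lex  "plan"
[0,4] S  >  k=3

[0,4] S   >
  [0,3] S/(N/PP)   >
    [0,1] "in" : (S/(N/PP))/PP
    [1,3] PP   >
      [1,2] PP/(PP\NP)   >T
        [1,2] "today" : NP
      [2,3] "quickly" : PP\NP
  [3,4] "plan" : N/PP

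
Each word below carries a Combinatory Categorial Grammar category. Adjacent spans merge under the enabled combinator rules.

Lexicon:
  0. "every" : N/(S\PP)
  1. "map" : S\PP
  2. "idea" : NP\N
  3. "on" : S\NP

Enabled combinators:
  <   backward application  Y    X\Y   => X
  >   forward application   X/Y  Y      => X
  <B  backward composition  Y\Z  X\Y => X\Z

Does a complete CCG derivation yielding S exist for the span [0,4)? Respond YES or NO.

[0,4] S   <
  [0,2] N   >
    [0,1] "every" : N/(S\PP)
    [1,2] "map" : S\PP
  [2,4] S\N   <B
    [2,3] "idea" : NP\N
    [3,4] "on" : S\NP

YES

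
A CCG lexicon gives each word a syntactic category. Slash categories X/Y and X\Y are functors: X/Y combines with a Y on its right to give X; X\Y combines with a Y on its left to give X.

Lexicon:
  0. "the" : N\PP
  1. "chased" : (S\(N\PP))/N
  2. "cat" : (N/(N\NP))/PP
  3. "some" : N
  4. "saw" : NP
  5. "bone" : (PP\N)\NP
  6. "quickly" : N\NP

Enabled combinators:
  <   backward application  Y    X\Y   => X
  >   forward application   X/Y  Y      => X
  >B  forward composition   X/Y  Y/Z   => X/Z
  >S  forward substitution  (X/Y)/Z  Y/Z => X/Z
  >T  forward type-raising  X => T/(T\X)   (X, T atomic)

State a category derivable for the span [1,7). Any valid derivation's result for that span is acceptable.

[0,7] S   <
  [0,1] "the" : N\PP
  [1,7] S\(N\PP)   >
    [1,2] "chased" : (S\(N\PP))/N
    [2,7] N   >
      [2,6] N/(N\NP)   >
        [2,3] "cat" : (N/(N\NP))/PP
        [3,6] PP   <
          [3,4] "some" : N
          [4,6] PP\N   <
            [4,5] "saw" : NP
            [5,6] "bone" : (PP\N)\NP
      [6,7] "quickly" : N\NP

S\(N\PP)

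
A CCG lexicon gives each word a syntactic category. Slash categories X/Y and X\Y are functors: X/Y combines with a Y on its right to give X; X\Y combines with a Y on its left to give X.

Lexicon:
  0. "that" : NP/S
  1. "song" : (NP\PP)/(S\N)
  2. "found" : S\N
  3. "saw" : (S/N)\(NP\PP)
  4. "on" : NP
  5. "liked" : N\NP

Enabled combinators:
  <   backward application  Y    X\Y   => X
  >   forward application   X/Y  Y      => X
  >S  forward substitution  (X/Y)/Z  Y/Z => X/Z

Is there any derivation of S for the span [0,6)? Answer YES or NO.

NO

NP/S (NP\PP)/(S\N) S\N (S/N)\(NP\PP) NP N\NP
CKY chart[0,6] = {NP}; S ∉ chart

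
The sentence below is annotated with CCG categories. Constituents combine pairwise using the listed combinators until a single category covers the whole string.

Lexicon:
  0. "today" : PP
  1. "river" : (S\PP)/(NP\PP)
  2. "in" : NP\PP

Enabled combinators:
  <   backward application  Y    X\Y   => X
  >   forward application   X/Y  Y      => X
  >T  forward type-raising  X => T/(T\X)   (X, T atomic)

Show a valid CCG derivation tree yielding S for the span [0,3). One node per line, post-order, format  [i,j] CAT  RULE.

[0,1] PP  lex  "today"
[1,2] (S\PP)/(NP\PP)  lex  "river"
[2,3] NP\PP  lex  "in"
[1,3] S\PP  >  k=2
[0,3] S  <  k=1

[0,3] S   <
  [0,1] "today" : PP
  [1,3] S\PP   >
    [1,2] "river" : (S\PP)/(NP\PP)
    [2,3] "in" : NP\PP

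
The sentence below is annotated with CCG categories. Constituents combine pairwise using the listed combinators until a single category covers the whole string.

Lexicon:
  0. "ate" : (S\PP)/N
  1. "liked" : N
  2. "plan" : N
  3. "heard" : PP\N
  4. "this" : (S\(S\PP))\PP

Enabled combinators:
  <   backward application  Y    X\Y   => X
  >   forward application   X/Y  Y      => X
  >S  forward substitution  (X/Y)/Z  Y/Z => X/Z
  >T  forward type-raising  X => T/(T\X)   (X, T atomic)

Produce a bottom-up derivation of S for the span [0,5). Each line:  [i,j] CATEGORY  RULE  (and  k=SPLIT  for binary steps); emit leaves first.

[0,1] (S\PP)/N  lex  "ate"
[1,2] N  lex  "liked"
[0,2] S\PP  >  k=1
[2,3] N  lex  "plan"
[2,3] PP/(PP\N)  >T
[3,4] PP\N  lex  "heard"
[2,4] PP  >  k=3
[4,5] (S\(S\PP))\PP  lex  "this"
[2,5] S\(S\PP)  <  k=4
[0,5] S  <  k=2

[0,5] S   <
  [0,2] S\PP   >
    [0,1] "ate" : (S\PP)/N
    [1,2] "liked" : N
  [2,5] S\(S\PP)   <
    [2,4] PP   >
      [2,3] PP/(PP\N)   >T
        [2,3] "plan" : N
      [3,4] "heard" : PP\N
    [4,5] "this" : (S\(S\PP))\PP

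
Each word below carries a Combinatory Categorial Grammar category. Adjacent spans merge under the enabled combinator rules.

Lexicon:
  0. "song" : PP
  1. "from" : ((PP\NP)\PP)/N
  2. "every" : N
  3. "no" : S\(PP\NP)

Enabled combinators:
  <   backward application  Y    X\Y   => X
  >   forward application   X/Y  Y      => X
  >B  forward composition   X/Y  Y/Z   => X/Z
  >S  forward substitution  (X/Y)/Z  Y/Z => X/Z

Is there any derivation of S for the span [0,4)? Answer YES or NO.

YES

[0,4] S   <
  [0,3] PP\NP   <
    [0,1] "song" : PP
    [1,3] (PP\NP)\PP   >
      [1,2] "from" : ((PP\NP)\PP)/N
      [2,3] "every" : N
  [3,4] "no" : S\(PP\NP)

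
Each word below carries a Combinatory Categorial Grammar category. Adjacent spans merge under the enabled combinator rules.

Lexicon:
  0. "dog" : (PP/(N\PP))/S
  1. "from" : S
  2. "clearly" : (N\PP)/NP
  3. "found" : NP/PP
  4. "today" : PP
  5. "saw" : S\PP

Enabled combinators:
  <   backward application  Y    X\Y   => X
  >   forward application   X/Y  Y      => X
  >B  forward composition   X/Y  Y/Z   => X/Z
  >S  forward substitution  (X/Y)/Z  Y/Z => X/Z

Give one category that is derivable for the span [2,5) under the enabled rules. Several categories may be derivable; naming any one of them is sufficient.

N\PP

[0,6] S   <
  [0,5] PP   >
    [0,2] PP/(N\PP)   >
      [0,1] "dog" : (PP/(N\PP))/S
      [1,2] "from" : S
    [2,5] N\PP   >
      [2,3] "clearly" : (N\PP)/NP
      [3,5] NP   >
        [3,4] "found" : NP/PP
        [4,5] "today" : PP
  [5,6] "saw" : S\PP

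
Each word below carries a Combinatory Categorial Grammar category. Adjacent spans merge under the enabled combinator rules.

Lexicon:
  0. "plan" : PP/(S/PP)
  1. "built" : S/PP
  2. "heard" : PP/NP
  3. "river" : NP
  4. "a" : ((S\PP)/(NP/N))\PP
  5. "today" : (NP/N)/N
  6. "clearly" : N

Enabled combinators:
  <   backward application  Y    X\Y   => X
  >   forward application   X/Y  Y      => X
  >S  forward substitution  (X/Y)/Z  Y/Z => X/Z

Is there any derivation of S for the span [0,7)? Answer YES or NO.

[0,7] S   <
  [0,2] PP   >
    [0,1] "plan" : PP/(S/PP)
    [1,2] "built" : S/PP
  [2,7] S\PP   >
    [2,5] (S\PP)/(NP/N)   <
      [2,4] PP   >
        [2,3] "heard" : PP/NP
        [3,4] "river" : NP
      [4,5] "a" : ((S\PP)/(NP/N))\PP
    [5,7] NP/N   >
      [5,6] "today" : (NP/N)/N
      [6,7] "clearly" : N

YES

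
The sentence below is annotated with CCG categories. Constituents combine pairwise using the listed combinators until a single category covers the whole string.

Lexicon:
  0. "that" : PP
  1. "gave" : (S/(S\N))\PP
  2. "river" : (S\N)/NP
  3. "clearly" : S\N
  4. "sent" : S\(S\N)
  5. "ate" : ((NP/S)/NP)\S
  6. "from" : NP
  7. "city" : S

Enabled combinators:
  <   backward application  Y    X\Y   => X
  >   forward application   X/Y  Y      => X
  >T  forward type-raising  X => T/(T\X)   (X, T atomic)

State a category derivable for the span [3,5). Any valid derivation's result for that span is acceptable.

S

[0,8] S   >
  [0,2] S/(S\N)   <
    [0,1] "that" : PP
    [1,2] "gave" : (S/(S\N))\PP
  [2,8] S\N   >
    [2,3] "river" : (S\N)/NP
    [3,8] NP   >
      [3,7] NP/S   >
        [3,6] (NP/S)/NP   <
          [3,5] S   <
            [3,4] "clearly" : S\N
            [4,5] "sent" : S\(S\N)
          [5,6] "ate" : ((NP/S)/NP)\S
        [6,7] "from" : NP
      [7,8] "city" : S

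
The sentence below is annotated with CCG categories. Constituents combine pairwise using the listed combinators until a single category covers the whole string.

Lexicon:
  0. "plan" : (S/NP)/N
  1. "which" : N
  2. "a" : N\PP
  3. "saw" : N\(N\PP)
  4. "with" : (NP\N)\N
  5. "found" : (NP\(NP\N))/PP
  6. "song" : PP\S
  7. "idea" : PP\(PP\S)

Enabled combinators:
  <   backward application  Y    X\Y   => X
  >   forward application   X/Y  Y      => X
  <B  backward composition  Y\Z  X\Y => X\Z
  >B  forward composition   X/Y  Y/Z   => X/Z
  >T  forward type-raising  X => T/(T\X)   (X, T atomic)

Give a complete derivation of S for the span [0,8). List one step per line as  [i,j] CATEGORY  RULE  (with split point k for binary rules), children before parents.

[0,8] S   >
  [0,2] S/NP   >
    [0,1] "plan" : (S/NP)/N
    [1,2] "which" : N
  [2,8] NP   <
    [2,5] NP\N   <
      [2,4] N   <
        [2,3] "a" : N\PP
        [3,4] "saw" : N\(N\PP)
      [4,5] "with" : (NP\N)\N
    [5,8] NP\(NP\N)   >
      [5,6] "found" : (NP\(NP\N))/PP
      [6,8] PP   <
        [6,7] "song" : PP\S
        [7,8] "idea" : PP\(PP\S)

[0,1] (S/NP)/N  lex  "plan"
[1,2] N  lex  "which"
[0,2] S/NP  >  k=1
[2,3] N\PP  lex  "a"
[3,4] N\(N\PP)  lex  "saw"
[2,4] N  <  k=3
[4,5] (NP\N)\N  lex  "with"
[2,5] NP\N  <  k=4
[5,6] (NP\(NP\N))/PP  lex  "found"
[6,7] PP\S  lex  "song"
[7,8] PP\(PP\S)  lex  "idea"
[6,8] PP  <  k=7
[5,8] NP\(NP\N)  >  k=6
[2,8] NP  <  k=5
[0,8] S  >  k=2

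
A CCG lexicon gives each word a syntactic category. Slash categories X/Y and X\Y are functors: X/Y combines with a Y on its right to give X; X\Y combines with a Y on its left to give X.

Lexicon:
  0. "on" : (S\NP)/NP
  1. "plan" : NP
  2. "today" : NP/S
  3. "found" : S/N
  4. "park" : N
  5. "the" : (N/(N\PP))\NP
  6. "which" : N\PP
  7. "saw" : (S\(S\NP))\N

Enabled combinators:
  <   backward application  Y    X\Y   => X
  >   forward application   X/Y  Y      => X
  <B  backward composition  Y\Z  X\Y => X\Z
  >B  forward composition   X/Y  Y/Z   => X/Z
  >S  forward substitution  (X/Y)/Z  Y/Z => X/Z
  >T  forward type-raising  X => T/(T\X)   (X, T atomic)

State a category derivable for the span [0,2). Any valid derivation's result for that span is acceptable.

S\NP

[0,8] S   <
  [0,2] S\NP   >
    [0,1] "on" : (S\NP)/NP
    [1,2] "plan" : NP
  [2,8] S\(S\NP)   <
    [2,7] N   >
      [2,6] N/(N\PP)   <
        [2,5] NP   >
          [2,4] NP/N   >B
            [2,3] "today" : NP/S
            [3,4] "found" : S/N
          [4,5] "park" : N
        [5,6] "the" : (N/(N\PP))\NP
      [6,7] "which" : N\PP
    [7,8] "saw" : (S\(S\NP))\N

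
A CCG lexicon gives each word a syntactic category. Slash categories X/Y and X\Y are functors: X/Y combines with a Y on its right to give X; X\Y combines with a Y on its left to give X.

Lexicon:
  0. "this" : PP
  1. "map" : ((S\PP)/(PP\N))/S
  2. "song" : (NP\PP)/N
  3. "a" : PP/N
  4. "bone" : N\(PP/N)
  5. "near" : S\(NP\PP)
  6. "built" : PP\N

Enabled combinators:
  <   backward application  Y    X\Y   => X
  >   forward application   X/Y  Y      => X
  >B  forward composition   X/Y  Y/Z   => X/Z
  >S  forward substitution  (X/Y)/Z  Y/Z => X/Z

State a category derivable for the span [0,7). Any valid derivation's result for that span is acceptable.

S

[0,7] S   <
  [0,1] "this" : PP
  [1,7] S\PP   >
    [1,6] (S\PP)/(PP\N)   >
      [1,2] "map" : ((S\PP)/(PP\N))/S
      [2,6] S   <
        [2,5] NP\PP   >
          [2,3] "song" : (NP\PP)/N
          [3,5] N   <
            [3,4] "a" : PP/N
            [4,5] "bone" : N\(PP/N)
        [5,6] "near" : S\(NP\PP)
    [6,7] "built" : PP\N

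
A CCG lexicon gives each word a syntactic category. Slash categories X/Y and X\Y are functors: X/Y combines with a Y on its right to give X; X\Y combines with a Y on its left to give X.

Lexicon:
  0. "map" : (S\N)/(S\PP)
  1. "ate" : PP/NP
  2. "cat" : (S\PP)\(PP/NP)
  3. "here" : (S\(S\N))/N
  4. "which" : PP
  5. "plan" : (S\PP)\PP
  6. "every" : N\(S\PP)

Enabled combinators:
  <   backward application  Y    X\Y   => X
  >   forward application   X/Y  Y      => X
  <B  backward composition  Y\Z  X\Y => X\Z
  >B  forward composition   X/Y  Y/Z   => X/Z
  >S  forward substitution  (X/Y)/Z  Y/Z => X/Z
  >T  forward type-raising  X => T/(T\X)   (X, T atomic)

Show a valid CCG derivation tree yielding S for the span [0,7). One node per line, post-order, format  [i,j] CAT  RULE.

[0,1] (S\N)/(S\PP)  lex  "map"
[1,2] PP/NP  lex  "ate"
[2,3] (S\PP)\(PP/NP)  lex  "cat"
[1,3] S\PP  <  k=2
[0,3] S\N  >  k=1
[3,4] (S\(S\N))/N  lex  "here"
[4,5] PP  lex  "which"
[5,6] (S\PP)\PP  lex  "plan"
[4,6] S\PP  <  k=5
[6,7] N\(S\PP)  lex  "every"
[4,7] N  <  k=6
[3,7] S\(S\N)  >  k=4
[0,7] S  <  k=3

[0,7] S   <
  [0,3] S\N   >
    [0,1] "map" : (S\N)/(S\PP)
    [1,3] S\PP   <
      [1,2] "ate" : PP/NP
      [2,3] "cat" : (S\PP)\(PP/NP)
  [3,7] S\(S\N)   >
    [3,4] "here" : (S\(S\N))/N
    [4,7] N   <
      [4,6] S\PP   <
        [4,5] "which" : PP
        [5,6] "plan" : (S\PP)\PP
      [6,7] "every" : N\(S\PP)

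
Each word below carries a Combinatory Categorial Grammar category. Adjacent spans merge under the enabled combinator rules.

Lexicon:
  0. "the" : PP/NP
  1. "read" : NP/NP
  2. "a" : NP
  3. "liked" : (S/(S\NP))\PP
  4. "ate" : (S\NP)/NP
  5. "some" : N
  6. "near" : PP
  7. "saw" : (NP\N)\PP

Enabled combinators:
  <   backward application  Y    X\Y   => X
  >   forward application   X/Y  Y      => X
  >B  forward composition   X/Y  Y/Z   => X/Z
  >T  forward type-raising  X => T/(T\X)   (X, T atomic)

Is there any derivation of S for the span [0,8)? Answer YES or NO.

[0,8] S   >
  [0,4] S/(S\NP)   <
    [0,3] PP   >
      [0,2] PP/NP   >B
        [0,1] "the" : PP/NP
        [1,2] "read" : NP/NP
      [2,3] "a" : NP
    [3,4] "liked" : (S/(S\NP))\PP
  [4,8] S\NP   >
    [4,5] "ate" : (S\NP)/NP
    [5,8] NP   <
      [5,6] "some" : N
      [6,8] NP\N   <
        [6,7] "near" : PP
        [7,8] "saw" : (NP\N)\PP

YES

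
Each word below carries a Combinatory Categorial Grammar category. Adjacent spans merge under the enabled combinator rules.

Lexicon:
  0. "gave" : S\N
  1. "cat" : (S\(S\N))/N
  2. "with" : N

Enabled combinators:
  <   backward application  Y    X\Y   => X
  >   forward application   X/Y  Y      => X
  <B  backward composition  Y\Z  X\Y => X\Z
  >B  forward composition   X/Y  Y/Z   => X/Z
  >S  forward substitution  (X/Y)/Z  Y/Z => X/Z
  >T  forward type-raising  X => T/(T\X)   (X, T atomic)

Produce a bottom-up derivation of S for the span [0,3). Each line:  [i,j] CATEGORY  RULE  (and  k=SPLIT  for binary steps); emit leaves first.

[0,3] S   <
  [0,1] "gave" : S\N
  [1,3] S\(S\N)   >
    [1,2] "cat" : (S\(S\N))/N
    [2,3] "with" : N

[0,1] S\N  lex  "gave"
[1,2] (S\(S\N))/N  lex  "cat"
[2,3] N  lex  "with"
[1,3] S\(S\N)  >  k=2
[0,3] S  <  k=1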